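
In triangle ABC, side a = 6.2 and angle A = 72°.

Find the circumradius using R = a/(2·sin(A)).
R = a/(2·sin(A)) = 6.2/(2·sin(72°))
R = 6.2/(2·0.951057) = 6.2/1.902113 = 3.26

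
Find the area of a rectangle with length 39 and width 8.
Area = length * width
Area = 39 * 8
Area = 312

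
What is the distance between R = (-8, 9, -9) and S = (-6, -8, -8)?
d = √[(2)² + (-17)² + (1)²] = √294 = 17.15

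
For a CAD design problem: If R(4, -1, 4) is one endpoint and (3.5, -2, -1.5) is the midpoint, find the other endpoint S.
S = (2×3.5 - 4, 2×(-2) - (-1), 2×(-1.5) - 4) = (3, -3, -7)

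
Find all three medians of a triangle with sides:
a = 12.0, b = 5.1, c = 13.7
Using m_x = ½√(2y² + 2z² - x²):
m_a = ½√(2·5.1² + 2·13.7² - 12.0²) = ½√283.4 = 8.417
m_b = ½√(2·12.0² + 2·13.7² - 5.1²) = ½√637.37 = 12.62
m_c = ½√(2·12.0² + 2·5.1² - 13.7²) = ½√152.33 = 6.171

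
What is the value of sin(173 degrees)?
sin(173 degrees) = 0.1219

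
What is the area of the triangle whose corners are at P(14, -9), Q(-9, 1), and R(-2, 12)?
Using the coordinate formula: Area = (1/2)|x₁(y₂-y₃) + x₂(y₃-y₁) + x₃(y₁-y₂)|
Area = (1/2)|14(1-12) + (-9)(12-(-9)) + (-2)((-9)-1)|
Area = (1/2)|14*(-11) + (-9)*21 + (-2)*(-10)|
Area = (1/2)|(-154) + (-189) + 20|
Area = (1/2)*323 = 161.50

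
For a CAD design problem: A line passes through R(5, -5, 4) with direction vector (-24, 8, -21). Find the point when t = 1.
P(1) = (5 + (-24)(1), -5 + 8(1), 4 + (-21)(1)) = (-19, 3, -17)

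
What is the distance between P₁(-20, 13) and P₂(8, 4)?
Using the distance formula: d = sqrt((x₂-x₁)² + (y₂-y₁)²)
dx = 8 - (-20) = 28
dy = 4 - 13 = -9
d = sqrt(28² + (-9)²) = sqrt(784 + 81) = sqrt(865) = 29.41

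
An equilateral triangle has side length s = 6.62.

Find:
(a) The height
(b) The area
(a) Height h = s·√3/2 = 6.62·√3/2 = 5.733
(b) Area = (√3/4)·s² = (√3/4)·6.62² = (√3/4)·43.8244 = 18.98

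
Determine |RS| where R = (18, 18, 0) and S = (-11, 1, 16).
d = √[(-29)² + (-17)² + (16)²] = √1386 = 37.23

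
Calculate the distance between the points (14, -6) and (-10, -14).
Using the distance formula: d = sqrt((x₂-x₁)² + (y₂-y₁)²)
dx = (-10) - 14 = -24
dy = (-14) - (-6) = -8
d = sqrt((-24)² + (-8)²) = sqrt(576 + 64) = sqrt(640) = 25.30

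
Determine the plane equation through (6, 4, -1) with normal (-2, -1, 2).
d = n·P = (-2)(6) + (-1)(4) + (2)(-1) = -18
Plane: -2x - y + 2z = -18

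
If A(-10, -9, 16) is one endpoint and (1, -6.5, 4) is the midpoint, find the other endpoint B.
B = (2×1 - (-10), 2×(-6.5) - (-9), 2×4 - 16) = (12, -4, -8)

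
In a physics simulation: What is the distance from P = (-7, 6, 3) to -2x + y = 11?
d = |(-2)(-7) + 1(6) + 0(3) - (11)| / √((-2)² + 1² + 0²) = 9/√5 = 4.025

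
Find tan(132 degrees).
tan(132 degrees) = -1.1106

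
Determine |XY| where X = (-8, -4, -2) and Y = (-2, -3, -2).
d = √[(6)² + (1)² + (0)²] = √37 = 6.083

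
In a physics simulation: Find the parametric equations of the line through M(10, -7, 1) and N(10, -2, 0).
Direction vector d = N - M = (0, 5, -1)
x = 10, y = -7 + 5t, z = 1 - t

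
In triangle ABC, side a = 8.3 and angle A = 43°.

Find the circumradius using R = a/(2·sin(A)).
R = a/(2·sin(A)) = 8.3/(2·sin(43°))
R = 8.3/(2·0.681998) = 8.3/1.363997 = 6.085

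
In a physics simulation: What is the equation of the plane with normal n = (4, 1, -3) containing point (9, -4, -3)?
d = n·P = (4)(9) + (1)(-4) + (-3)(-3) = 41
Plane: 4x + y - 3z = 41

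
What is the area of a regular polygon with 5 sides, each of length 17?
For a regular 5-gon with side length s = 17:
Apothem a = s / (2*tan(pi/5)) = 17 / (2*tan(pi/5)) ≈ 11.6992
Perimeter P = 5 * 17 = 85
Area = (1/2) * P * a = (1/2) * 85 * 11.6992 = 497.22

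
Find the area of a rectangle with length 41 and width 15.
Area = length * width
Area = 41 * 15
Area = 615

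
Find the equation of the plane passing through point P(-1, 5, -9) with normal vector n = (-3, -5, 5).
d = n·P = (-3)(-1) + (-5)(5) + (5)(-9) = -67
Plane: -3x - 5y + 5z = -67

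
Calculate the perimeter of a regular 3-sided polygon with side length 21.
Perimeter = number of sides * side length
Perimeter = 3 * 21
Perimeter = 63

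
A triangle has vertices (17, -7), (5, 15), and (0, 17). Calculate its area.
Using the coordinate formula: Area = (1/2)|x₁(y₂-y₃) + x₂(y₃-y₁) + x₃(y₁-y₂)|
Area = (1/2)|17(15-17) + 5(17-(-7)) + 0((-7)-15)|
Area = (1/2)|17*(-2) + 5*24 + 0*(-22)|
Area = (1/2)|(-34) + 120 + 0|
Area = (1/2)*86 = 43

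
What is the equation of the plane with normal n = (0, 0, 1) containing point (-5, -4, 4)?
d = n·P = (0)(-5) + (0)(-4) + (1)(4) = 4
Plane: z = 4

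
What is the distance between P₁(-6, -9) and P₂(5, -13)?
Using the distance formula: d = sqrt((x₂-x₁)² + (y₂-y₁)²)
dx = 5 - (-6) = 11
dy = (-13) - (-9) = -4
d = sqrt(11² + (-4)²) = sqrt(121 + 16) = sqrt(137) = 11.70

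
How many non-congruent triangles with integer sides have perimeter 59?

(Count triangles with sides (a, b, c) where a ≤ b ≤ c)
With a ≤ b ≤ c and a + b + c = 59, the triangle inequality a + b > c gives c < 59/2, so c ≤ 29.
Iterate a from 1 to ⌊p/3⌋ = 19; for each a, b ranges from a to ⌊(p−a)/2⌋ with c = p − a − b, keeping only c ≥ b.
Triples: (1, 29, 29), (2, 28, 29), (3, 27, 29), …
Count = 80 triangles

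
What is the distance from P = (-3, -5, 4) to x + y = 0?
d = |1(-3) + 1(-5) + 0(4) - (0)| / √(1² + 1² + 0²) = 8/√2 = 5.657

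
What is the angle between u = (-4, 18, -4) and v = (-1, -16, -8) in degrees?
u·v = -252, |u|² = 356, |v|² = 321
cos θ = -252/√114276 ≈ -0.7455
θ ≈ 138.2°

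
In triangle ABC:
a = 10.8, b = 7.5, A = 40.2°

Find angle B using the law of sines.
sin(B)/b = sin(A)/a
sin(B) = b·sin(A)/a = 7.5·sin(40.2°)/10.8 = 0.448235
B = arcsin(0.448235) = 26.63°  (b ≤ a, so B ≤ A and the acute solution is unique)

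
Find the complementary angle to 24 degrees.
Complementary angles sum to 90 degrees.
Other angle = 90 - 24
Other angle = 66 degrees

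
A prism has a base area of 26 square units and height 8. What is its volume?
Volume = base area * height
Volume = 26 * 8
Volume = 208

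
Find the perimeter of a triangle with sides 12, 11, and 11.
Perimeter = sum of all sides
Perimeter = 12 + 11 + 11
Perimeter = 34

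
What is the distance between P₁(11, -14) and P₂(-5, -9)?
Using the distance formula: d = sqrt((x₂-x₁)² + (y₂-y₁)²)
dx = (-5) - 11 = -16
dy = (-9) - (-14) = 5
d = sqrt((-16)² + 5²) = sqrt(256 + 25) = sqrt(281) = 16.76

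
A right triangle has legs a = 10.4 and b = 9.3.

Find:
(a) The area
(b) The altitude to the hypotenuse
(a) Area = ½ab = ½·10.4·9.3 = 48.36
(b) Hypotenuse c = √(10.4² + 9.3²) = √194.65 = 13.9517
    Area = ½·c·h_c  →  h_c = 2·Area/c = 2·48.36/13.9517 = 6.932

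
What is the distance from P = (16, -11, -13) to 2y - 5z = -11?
d = |0(16) + 2(-11) + (-5)(-13) - (-11)| / √(0² + 2² + (-5)²) = 54/√29 = 10.03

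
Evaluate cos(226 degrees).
cos(226 degrees) = -0.6947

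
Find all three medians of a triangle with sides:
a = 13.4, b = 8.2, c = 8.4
Using m_x = ½√(2y² + 2z² - x²):
m_a = ½√(2·8.2² + 2·8.4² - 13.4²) = ½√96.04 = 4.9
m_b = ½√(2·13.4² + 2·8.4² - 8.2²) = ½√433 = 10.4
m_c = ½√(2·13.4² + 2·8.2² - 8.4²) = ½√423.04 = 10.28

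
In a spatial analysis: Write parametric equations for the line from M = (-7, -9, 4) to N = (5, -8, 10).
Direction vector d = N - M = (12, 1, 6)
x = -7 + 12t, y = -9 + t, z = 4 + 6t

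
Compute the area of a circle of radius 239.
Area = pi * r²
Area = pi * 239²
Area = pi * 57121
Area = 179450.91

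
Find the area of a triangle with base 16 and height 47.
Area = (1/2) * base * height
Area = (1/2) * 16 * 47
Area = 376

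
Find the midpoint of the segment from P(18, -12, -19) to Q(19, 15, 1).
Midpoint = ((18+19)/2, (-12+15)/2, (-19+1)/2) = (18.5, 1.5, -9)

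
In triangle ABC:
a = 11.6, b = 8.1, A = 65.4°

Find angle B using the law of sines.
sin(B)/b = sin(A)/a
sin(B) = b·sin(A)/a = 8.1·sin(65.4°)/11.6 = 0.634898
B = arcsin(0.634898) = 39.41°  (b ≤ a, so B ≤ A and the acute solution is unique)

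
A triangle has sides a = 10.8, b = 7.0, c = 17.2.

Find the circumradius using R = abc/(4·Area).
s = (a+b+c)/2 = 17.5
Area = √(s(s-a)(s-b)(s-c)) = √(17.5·6.7·10.5·0.3) = 19.2182
R = abc/(4·Area) = (10.8·7.0·17.2)/(4·19.2182) = 1300.32/76.8728 = 16.92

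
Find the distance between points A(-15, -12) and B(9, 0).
Using the distance formula: d = sqrt((x₂-x₁)² + (y₂-y₁)²)
dx = 9 - (-15) = 24
dy = 0 - (-12) = 12
d = sqrt(24² + 12²) = sqrt(576 + 144) = sqrt(720) = 26.83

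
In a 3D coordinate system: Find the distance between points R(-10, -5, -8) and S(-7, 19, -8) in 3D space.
d = √[(3)² + (24)² + (0)²] = √585 = 24.19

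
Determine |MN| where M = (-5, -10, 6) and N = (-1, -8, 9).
d = √[(4)² + (2)² + (3)²] = √29 = 5.385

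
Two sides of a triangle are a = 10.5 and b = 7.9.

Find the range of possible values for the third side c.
By the triangle inequality: |a - b| < c < a + b
|10.5 - 7.9| < c < 10.5 + 7.9
2.6 < c < 18.4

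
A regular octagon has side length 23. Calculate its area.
For a regular 8-gon with side length s = 23:
Apothem a = s / (2*tan(pi/8)) = 23 / (2*tan(pi/8)) ≈ 27.7635
Perimeter P = 8 * 23 = 184
Area = (1/2) * P * a = (1/2) * 184 * 27.7635 = 2554.24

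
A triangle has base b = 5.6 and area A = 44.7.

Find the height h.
A = ½bh  →  h = 2A/b
h = 2·44.7/5.6 = 15.96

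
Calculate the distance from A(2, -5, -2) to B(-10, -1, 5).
d = √[(-12)² + (4)² + (7)²] = √209 = 14.46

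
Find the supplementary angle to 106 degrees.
Supplementary angles sum to 180 degrees.
Other angle = 180 - 106
Other angle = 74 degrees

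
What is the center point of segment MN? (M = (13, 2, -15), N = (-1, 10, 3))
Midpoint = ((13-1)/2, (2+10)/2, (-15+3)/2) = (6, 6, -6)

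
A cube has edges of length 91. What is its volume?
Volume = s³
Volume = 91³
Volume = 753571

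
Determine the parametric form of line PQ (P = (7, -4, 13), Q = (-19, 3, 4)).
Direction vector d = Q - P = (-26, 7, -9)
x = 7 - 26t, y = -4 + 7t, z = 13 - 9t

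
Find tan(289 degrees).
tan(289 degrees) = -2.9042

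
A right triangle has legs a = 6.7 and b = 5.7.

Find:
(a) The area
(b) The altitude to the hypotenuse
(a) Area = ½ab = ½·6.7·5.7 = 19.095
(b) Hypotenuse c = √(6.7² + 5.7²) = √77.38 = 8.79659
    Area = ½·c·h_c  →  h_c = 2·Area/c = 2·19.095/8.79659 = 4.341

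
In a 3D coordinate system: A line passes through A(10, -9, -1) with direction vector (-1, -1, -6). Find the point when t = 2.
P(2) = (10 + (-1)(2), -9 + (-1)(2), -1 + (-6)(2)) = (8, -11, -13)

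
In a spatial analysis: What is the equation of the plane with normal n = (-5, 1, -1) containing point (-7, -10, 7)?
d = n·P = (-5)(-7) + (1)(-10) + (-1)(7) = 18
Plane: -5x + y - z = 18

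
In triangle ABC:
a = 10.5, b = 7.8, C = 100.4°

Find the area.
Using A = ½ab·sin(C):
A = ½·10.5·7.8·sin(100.4°) = ½·81.9·0.983571 = 40.28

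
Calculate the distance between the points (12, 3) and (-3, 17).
Using the distance formula: d = sqrt((x₂-x₁)² + (y₂-y₁)²)
dx = (-3) - 12 = -15
dy = 17 - 3 = 14
d = sqrt((-15)² + 14²) = sqrt(225 + 196) = sqrt(421) = 20.52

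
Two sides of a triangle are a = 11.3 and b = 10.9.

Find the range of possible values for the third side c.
By the triangle inequality: |a - b| < c < a + b
|11.3 - 10.9| < c < 11.3 + 10.9
0.4 < c < 22.2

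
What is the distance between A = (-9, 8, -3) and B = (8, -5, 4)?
d = √[(17)² + (-13)² + (7)²] = √507 = 22.52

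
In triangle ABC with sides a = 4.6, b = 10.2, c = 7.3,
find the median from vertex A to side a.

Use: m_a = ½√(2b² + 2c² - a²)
m_a = ½√(2·10.2² + 2·7.3² - 4.6²)
m_a = ½√(208.08 + 106.58 - 21.16) = ½√293.5 = 8.566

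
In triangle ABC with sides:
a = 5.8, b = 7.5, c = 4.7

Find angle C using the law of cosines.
cos(C) = (a² + b² - c²)/(2ab)
cos(C) = (5.8² + 7.5² - 4.7²)/(2·5.8·7.5) = 67.8/87 = 0.779310
C = arccos(0.779310) = 38.8°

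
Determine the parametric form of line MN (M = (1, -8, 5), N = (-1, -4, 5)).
Direction vector d = N - M = (-2, 4, 0)
x = 1 - 2t, y = -8 + 4t, z = 5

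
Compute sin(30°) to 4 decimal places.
sin(30 degrees) = 1/2
Decimal approximation: 0.5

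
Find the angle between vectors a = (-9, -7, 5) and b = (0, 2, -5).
a·b = -39, |a|² = 155, |b|² = 29
cos θ = -39/√4495 ≈ -0.5817
θ ≈ 125.6°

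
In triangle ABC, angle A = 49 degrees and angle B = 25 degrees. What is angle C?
Sum of angles in a triangle = 180 degrees
Third angle = 180 - 49 - 25
Third angle = 106 degrees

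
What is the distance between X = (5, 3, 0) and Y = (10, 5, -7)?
d = √[(5)² + (2)² + (-7)²] = √78 = 8.832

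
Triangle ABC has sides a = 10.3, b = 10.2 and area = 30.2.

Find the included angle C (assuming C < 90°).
Area = ½ab·sin(C)  →  sin(C) = 2·Area/(ab)
sin(C) = 2·30.2/(10.3·10.2) = 0.574910
C = arcsin(0.574910) = 35.09°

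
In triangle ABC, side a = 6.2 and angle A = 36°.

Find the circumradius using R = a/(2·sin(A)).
R = a/(2·sin(A)) = 6.2/(2·sin(36°))
R = 6.2/(2·0.587785) = 6.2/1.175571 = 5.274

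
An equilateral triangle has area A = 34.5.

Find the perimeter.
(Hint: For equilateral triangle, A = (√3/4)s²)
A = (√3/4)s²  →  s² = 4A/√3 = 4·34.5/√3 = 79.6743
s = 8.92605
Perimeter = 3s = 26.78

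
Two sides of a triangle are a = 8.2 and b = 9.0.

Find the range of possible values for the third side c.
By the triangle inequality: |a - b| < c < a + b
|8.2 - 9.0| < c < 8.2 + 9.0
0.8 < c < 17.2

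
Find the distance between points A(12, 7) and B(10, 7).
Using the distance formula: d = sqrt((x₂-x₁)² + (y₂-y₁)²)
dx = 10 - 12 = -2
dy = 7 - 7 = 0
d = sqrt((-2)² + 0²) = sqrt(4 + 0) = sqrt(4) = 2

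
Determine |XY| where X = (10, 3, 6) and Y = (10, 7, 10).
d = √[(0)² + (4)² + (4)²] = √32 = 5.657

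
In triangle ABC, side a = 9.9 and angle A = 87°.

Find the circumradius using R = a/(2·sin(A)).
R = a/(2·sin(A)) = 9.9/(2·sin(87°))
R = 9.9/(2·0.998630) = 9.9/1.997259 = 4.957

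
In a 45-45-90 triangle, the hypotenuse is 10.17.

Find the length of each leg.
In a 45-45-90 triangle, hypotenuse = leg·√2  →  leg = hypotenuse/√2
leg = 10.17/√2 = 7.191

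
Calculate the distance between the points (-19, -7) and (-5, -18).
Using the distance formula: d = sqrt((x₂-x₁)² + (y₂-y₁)²)
dx = (-5) - (-19) = 14
dy = (-18) - (-7) = -11
d = sqrt(14² + (-11)²) = sqrt(196 + 121) = sqrt(317) = 17.80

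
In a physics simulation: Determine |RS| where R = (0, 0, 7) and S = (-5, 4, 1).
d = √[(-5)² + (4)² + (-6)²] = √77 = 8.775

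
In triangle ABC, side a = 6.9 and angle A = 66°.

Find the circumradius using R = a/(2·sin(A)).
R = a/(2·sin(A)) = 6.9/(2·sin(66°))
R = 6.9/(2·0.913545) = 6.9/1.827091 = 3.776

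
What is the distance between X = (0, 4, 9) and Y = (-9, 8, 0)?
d = √[(-9)² + (4)² + (-9)²] = √178 = 13.34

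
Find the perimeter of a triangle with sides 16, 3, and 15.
Perimeter = sum of all sides
Perimeter = 16 + 3 + 15
Perimeter = 34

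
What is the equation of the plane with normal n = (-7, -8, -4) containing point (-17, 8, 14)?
d = n·P = (-7)(-17) + (-8)(8) + (-4)(14) = -1
Plane: -7x - 8y - 4z = -1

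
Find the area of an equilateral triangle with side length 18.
Area = (sqrt(3)/4) * s²
Area = (sqrt(3)/4) * 18²
Area = (sqrt(3)/4) * 324
Area = 140.30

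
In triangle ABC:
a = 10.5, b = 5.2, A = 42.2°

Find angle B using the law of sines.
sin(B)/b = sin(A)/a
sin(B) = b·sin(A)/a = 5.2·sin(42.2°)/10.5 = 0.332662
B = arcsin(0.332662) = 19.43°  (b ≤ a, so B ≤ A and the acute solution is unique)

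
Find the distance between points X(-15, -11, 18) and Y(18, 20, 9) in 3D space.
d = √[(33)² + (31)² + (-9)²] = √2131 = 46.16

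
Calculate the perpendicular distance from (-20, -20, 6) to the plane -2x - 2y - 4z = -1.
d = |(-2)(-20) + (-2)(-20) + (-4)(6) - (-1)| / √((-2)² + (-2)² + (-4)²) = 57/√24 = 11.64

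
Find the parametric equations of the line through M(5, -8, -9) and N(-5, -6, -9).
Direction vector d = N - M = (-10, 2, 0)
x = 5 - 10t, y = -8 + 2t, z = -9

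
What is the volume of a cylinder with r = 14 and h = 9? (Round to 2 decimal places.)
Volume = pi * r² * h
Volume = pi * 14² * 9
Volume = pi * 196 * 9
Volume = pi * 1764
Volume = 5541.77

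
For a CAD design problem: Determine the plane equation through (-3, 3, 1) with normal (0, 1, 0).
d = n·P = (0)(-3) + (1)(3) + (0)(1) = 3
Plane: y = 3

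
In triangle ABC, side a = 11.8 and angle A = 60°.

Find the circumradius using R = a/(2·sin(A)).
R = a/(2·sin(A)) = 11.8/(2·sin(60°))
R = 11.8/(2·0.866025) = 11.8/1.732051 = 6.813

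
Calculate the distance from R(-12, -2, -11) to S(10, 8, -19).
d = √[(22)² + (10)² + (-8)²] = √648 = 25.46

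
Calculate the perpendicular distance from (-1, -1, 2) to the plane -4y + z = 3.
d = |0(-1) + (-4)(-1) + 1(2) - (3)| / √(0² + (-4)² + 1²) = 3/√17 = 0.7276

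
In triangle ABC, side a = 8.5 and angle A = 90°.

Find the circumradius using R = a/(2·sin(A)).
R = a/(2·sin(A)) = 8.5/(2·sin(90°))
R = 8.5/(2·1.000000) = 8.5/2.000000 = 4.25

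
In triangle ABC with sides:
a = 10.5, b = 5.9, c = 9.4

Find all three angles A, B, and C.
By the law of cosines:
cos(A) = (b² + c² - a²)/(2bc) = 0.116480  →  A = 83.31°
cos(B) = (a² + c² - b²)/(2ac) = 0.829787  →  B = 33.92°
cos(C) = (a² + b² - c²)/(2ab) = 0.457627  →  C = 62.77°
Check: A + B + C = 180.0° ✓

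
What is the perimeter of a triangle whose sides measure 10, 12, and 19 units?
Perimeter = sum of all sides
Perimeter = 10 + 12 + 19
Perimeter = 41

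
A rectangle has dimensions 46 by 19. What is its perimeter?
Perimeter = 2 * (length + width)
Perimeter = 2 * (46 + 19)
Perimeter = 2 * 65
Perimeter = 130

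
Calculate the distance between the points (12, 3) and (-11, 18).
Using the distance formula: d = sqrt((x₂-x₁)² + (y₂-y₁)²)
dx = (-11) - 12 = -23
dy = 18 - 3 = 15
d = sqrt((-23)² + 15²) = sqrt(529 + 225) = sqrt(754) = 27.46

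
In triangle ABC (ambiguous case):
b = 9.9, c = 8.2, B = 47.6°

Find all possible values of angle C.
sin(C)/c = sin(B)/b  →  sin(C) = c·sin(B)/b = 8.2·sin(47.6°)/9.9 = 0.611650
C₁ = arcsin(0.611650) = 37.71°,  C₂ = 180° - C₁ = 142.29°
Check C₂: A = 180° - 47.6° - 142.29° = -9.89° ≤ 0, rejected
C = 37.71° (one solution)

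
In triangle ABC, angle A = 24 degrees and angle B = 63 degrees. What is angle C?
Sum of angles in a triangle = 180 degrees
Third angle = 180 - 24 - 63
Third angle = 93 degrees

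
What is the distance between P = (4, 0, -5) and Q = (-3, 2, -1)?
d = √[(-7)² + (2)² + (4)²] = √69 = 8.307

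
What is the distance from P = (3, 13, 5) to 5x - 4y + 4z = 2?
d = |5(3) + (-4)(13) + 4(5) - (2)| / √(5² + (-4)² + 4²) = 19/√57 = 2.517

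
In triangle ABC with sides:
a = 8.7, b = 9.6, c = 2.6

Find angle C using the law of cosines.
cos(C) = (a² + b² - c²)/(2ab)
cos(C) = (8.7² + 9.6² - 2.6²)/(2·8.7·9.6) = 161.09/167.04 = 0.964380
C = arccos(0.964380) = 15.34°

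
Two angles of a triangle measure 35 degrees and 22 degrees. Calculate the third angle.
Sum of angles in a triangle = 180 degrees
Third angle = 180 - 35 - 22
Third angle = 123 degrees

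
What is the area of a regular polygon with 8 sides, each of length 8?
For a regular 8-gon with side length s = 8:
Apothem a = s / (2*tan(pi/8)) = 8 / (2*tan(pi/8)) ≈ 9.6569
Perimeter P = 8 * 8 = 64
Area = (1/2) * P * a = (1/2) * 64 * 9.6569 = 309.02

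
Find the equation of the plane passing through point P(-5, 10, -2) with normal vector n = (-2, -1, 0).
d = n·P = (-2)(-5) + (-1)(10) + (0)(-2) = 0
Plane: -2x - y = 0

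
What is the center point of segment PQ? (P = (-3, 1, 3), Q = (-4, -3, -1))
Midpoint = ((-3-4)/2, (1-3)/2, (3-1)/2) = (-3.5, -1, 1)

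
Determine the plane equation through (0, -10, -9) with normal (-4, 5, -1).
d = n·P = (-4)(0) + (5)(-10) + (-1)(-9) = -41
Plane: -4x + 5y - z = -41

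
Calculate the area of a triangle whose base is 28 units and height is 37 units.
Area = (1/2) * base * height
Area = (1/2) * 28 * 37
Area = 518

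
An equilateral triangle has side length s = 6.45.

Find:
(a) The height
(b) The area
(a) Height h = s·√3/2 = 6.45·√3/2 = 5.586
(b) Area = (√3/4)·s² = (√3/4)·6.45² = (√3/4)·41.6025 = 18.01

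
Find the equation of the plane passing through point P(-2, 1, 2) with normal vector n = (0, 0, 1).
d = n·P = (0)(-2) + (0)(1) + (1)(2) = 2
Plane: z = 2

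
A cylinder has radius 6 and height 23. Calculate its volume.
Volume = pi * r² * h
Volume = pi * 6² * 23
Volume = pi * 36 * 23
Volume = pi * 828
Volume = 2601.24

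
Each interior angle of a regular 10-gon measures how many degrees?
Interior angle of a regular n-gon = (n-2)*180/n
Interior angle = (10-2)*180/10
Interior angle = 8*180/10
Interior angle = 1440/10
Interior angle = 144 degrees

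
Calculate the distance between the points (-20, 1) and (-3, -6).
Using the distance formula: d = sqrt((x₂-x₁)² + (y₂-y₁)²)
dx = (-3) - (-20) = 17
dy = (-6) - 1 = -7
d = sqrt(17² + (-7)²) = sqrt(289 + 49) = sqrt(338) = 18.38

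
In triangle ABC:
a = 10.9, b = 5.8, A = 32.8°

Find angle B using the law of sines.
sin(B)/b = sin(A)/a
sin(B) = b·sin(A)/a = 5.8·sin(32.8°)/10.9 = 0.288248
B = arcsin(0.288248) = 16.75°  (b ≤ a, so B ≤ A and the acute solution is unique)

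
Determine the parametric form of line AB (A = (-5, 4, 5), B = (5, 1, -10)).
Direction vector d = B - A = (10, -3, -15)
x = -5 + 10t, y = 4 - 3t, z = 5 - 15t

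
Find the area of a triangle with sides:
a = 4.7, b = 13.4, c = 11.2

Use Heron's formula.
s = (a+b+c)/2 = (4.7+13.4+11.2)/2 = 14.65
A = √(s(s-a)(s-b)(s-c)) = √(14.65·9.95·1.25·3.45)
A = √628.622 = 25.07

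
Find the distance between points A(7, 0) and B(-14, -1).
Using the distance formula: d = sqrt((x₂-x₁)² + (y₂-y₁)²)
dx = (-14) - 7 = -21
dy = (-1) - 0 = -1
d = sqrt((-21)² + (-1)²) = sqrt(441 + 1) = sqrt(442) = 21.02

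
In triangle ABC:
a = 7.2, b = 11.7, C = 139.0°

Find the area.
Using A = ½ab·sin(C):
A = ½·7.2·11.7·sin(139.0°) = ½·84.24·0.656059 = 27.63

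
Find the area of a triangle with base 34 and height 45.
Area = (1/2) * base * height
Area = (1/2) * 34 * 45
Area = 765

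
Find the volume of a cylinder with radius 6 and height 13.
Volume = pi * r² * h
Volume = pi * 6² * 13
Volume = pi * 36 * 13
Volume = pi * 468
Volume = 1470.27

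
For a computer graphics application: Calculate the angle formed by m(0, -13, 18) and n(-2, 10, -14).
m·n = -382, |m|² = 493, |n|² = 300
cos θ = -382/√147900 ≈ -0.9933
θ ≈ 173.4°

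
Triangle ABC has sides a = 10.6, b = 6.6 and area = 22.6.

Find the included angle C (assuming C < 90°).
Area = ½ab·sin(C)  →  sin(C) = 2·Area/(ab)
sin(C) = 2·22.6/(10.6·6.6) = 0.646083
C = arcsin(0.646083) = 40.25°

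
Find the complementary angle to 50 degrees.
Complementary angles sum to 90 degrees.
Other angle = 90 - 50
Other angle = 40 degrees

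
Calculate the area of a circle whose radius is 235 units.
Area = pi * r²
Area = pi * 235²
Area = pi * 55225
Area = 173494.45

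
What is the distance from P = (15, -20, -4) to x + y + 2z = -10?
d = |1(15) + 1(-20) + 2(-4) - (-10)| / √(1² + 1² + 2²) = 3/√6 = 1.225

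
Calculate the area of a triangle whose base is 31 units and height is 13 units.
Area = (1/2) * base * height
Area = (1/2) * 31 * 13
Area = 201.50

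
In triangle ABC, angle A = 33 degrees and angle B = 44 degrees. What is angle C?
Sum of angles in a triangle = 180 degrees
Third angle = 180 - 33 - 44
Third angle = 103 degrees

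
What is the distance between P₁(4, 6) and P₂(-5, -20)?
Using the distance formula: d = sqrt((x₂-x₁)² + (y₂-y₁)²)
dx = (-5) - 4 = -9
dy = (-20) - 6 = -26
d = sqrt((-9)² + (-26)²) = sqrt(81 + 676) = sqrt(757) = 27.51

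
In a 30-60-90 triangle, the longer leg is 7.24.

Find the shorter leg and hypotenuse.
In a 30-60-90 triangle, sides are in ratio 1 : √3 : 2.
Long leg = short leg·√3  →  short leg = 7.24/√3 = 4.18
Hypotenuse = 2·(short leg) = 2·7.24/√3 = 8.36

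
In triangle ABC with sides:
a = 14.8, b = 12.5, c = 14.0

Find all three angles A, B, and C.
By the law of cosines:
cos(A) = (b² + c² - a²)/(2bc) = 0.380600  →  A = 67.63°
cos(B) = (a² + c² - b²)/(2ac) = 0.624493  →  B = 51.35°
cos(C) = (a² + b² - c²)/(2ab) = 0.484568  →  C = 61.02°
Check: A + B + C = 180.0° ✓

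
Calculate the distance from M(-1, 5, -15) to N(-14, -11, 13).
d = √[(-13)² + (-16)² + (28)²] = √1209 = 34.77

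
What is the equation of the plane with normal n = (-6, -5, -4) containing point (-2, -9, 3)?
d = n·P = (-6)(-2) + (-5)(-9) + (-4)(3) = 45
Plane: -6x - 5y - 4z = 45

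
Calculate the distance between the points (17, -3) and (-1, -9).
Using the distance formula: d = sqrt((x₂-x₁)² + (y₂-y₁)²)
dx = (-1) - 17 = -18
dy = (-9) - (-3) = -6
d = sqrt((-18)² + (-6)²) = sqrt(324 + 36) = sqrt(360) = 18.97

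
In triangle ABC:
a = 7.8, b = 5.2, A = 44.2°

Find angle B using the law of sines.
sin(B)/b = sin(A)/a
sin(B) = b·sin(A)/a = 5.2·sin(44.2°)/7.8 = 0.464777
B = arcsin(0.464777) = 27.7°  (b ≤ a, so B ≤ A and the acute solution is unique)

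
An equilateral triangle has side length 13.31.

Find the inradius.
For an equilateral triangle, r = s/(2√3) where s is the side.
r = 13.31/(2√3) = 13.31/3.464102 = 3.842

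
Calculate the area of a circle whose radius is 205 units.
Area = pi * r²
Area = pi * 205²
Area = pi * 42025
Area = 132025.43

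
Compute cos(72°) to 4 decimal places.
cos(72 degrees) = 0.309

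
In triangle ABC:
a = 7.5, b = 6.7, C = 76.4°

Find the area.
Using A = ½ab·sin(C):
A = ½·7.5·6.7·sin(76.4°) = ½·50.25·0.971961 = 24.42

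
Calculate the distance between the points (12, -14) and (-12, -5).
Using the distance formula: d = sqrt((x₂-x₁)² + (y₂-y₁)²)
dx = (-12) - 12 = -24
dy = (-5) - (-14) = 9
d = sqrt((-24)² + 9²) = sqrt(576 + 81) = sqrt(657) = 25.63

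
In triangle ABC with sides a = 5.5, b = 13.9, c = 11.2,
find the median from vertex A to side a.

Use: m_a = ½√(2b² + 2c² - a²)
m_a = ½√(2·13.9² + 2·11.2² - 5.5²)
m_a = ½√(386.42 + 250.88 - 30.25) = ½√607.05 = 12.32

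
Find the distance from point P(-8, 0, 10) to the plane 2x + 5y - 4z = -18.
d = |2(-8) + 5(0) + (-4)(10) - (-18)| / √(2² + 5² + (-4)²) = 38/√45 = 5.665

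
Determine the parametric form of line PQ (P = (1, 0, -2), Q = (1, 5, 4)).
Direction vector d = Q - P = (0, 5, 6)
x = 1, y = 0 + 5t, z = -2 + 6t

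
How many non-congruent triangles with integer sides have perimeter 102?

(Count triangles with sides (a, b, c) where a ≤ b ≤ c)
With a ≤ b ≤ c and a + b + c = 102, the triangle inequality a + b > c gives c < 102/2, so c ≤ 50.
Iterate a from 1 to ⌊p/3⌋ = 34; for each a, b ranges from a to ⌊(p−a)/2⌋ with c = p − a − b, keeping only c ≥ b.
Triples: (2, 50, 50), (3, 49, 50), (4, 48, 50), …
Count = 217 triangles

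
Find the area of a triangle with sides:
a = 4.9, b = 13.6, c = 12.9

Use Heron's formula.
s = (a+b+c)/2 = (4.9+13.6+12.9)/2 = 15.7
A = √(s(s-a)(s-b)(s-c)) = √(15.7·10.8·2.1·2.8)
A = √997.013 = 31.58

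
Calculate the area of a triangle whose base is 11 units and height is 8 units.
Area = (1/2) * base * height
Area = (1/2) * 11 * 8
Area = 44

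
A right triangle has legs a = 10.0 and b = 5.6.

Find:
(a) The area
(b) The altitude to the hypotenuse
(a) Area = ½ab = ½·10.0·5.6 = 28
(b) Hypotenuse c = √(10.0² + 5.6²) = √131.36 = 11.4612
    Area = ½·c·h_c  →  h_c = 2·Area/c = 2·28/11.4612 = 4.886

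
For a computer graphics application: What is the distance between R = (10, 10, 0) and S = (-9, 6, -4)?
d = √[(-19)² + (-4)² + (-4)²] = √393 = 19.82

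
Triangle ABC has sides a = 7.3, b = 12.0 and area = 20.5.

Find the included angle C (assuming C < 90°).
Area = ½ab·sin(C)  →  sin(C) = 2·Area/(ab)
sin(C) = 2·20.5/(7.3·12.0) = 0.468037
C = arcsin(0.468037) = 27.91°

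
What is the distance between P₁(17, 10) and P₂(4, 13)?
Using the distance formula: d = sqrt((x₂-x₁)² + (y₂-y₁)²)
dx = 4 - 17 = -13
dy = 13 - 10 = 3
d = sqrt((-13)² + 3²) = sqrt(169 + 9) = sqrt(178) = 13.34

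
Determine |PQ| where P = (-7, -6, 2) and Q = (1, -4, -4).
d = √[(8)² + (2)² + (-6)²] = √104 = 10.2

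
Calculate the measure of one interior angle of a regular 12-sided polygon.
Interior angle of a regular n-gon = (n-2)*180/n
Interior angle = (12-2)*180/12
Interior angle = 10*180/12
Interior angle = 1800/12
Interior angle = 150 degrees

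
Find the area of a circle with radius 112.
Area = pi * r²
Area = pi * 112²
Area = pi * 12544
Area = 39408.14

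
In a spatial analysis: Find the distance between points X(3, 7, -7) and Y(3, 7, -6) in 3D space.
d = √[(0)² + (0)² + (1)²] = √1 = 1.0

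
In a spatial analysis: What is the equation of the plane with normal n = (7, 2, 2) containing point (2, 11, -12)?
d = n·P = (7)(2) + (2)(11) + (2)(-12) = 12
Plane: 7x + 2y + 2z = 12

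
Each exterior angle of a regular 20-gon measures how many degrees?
Exterior angle of a regular n-gon = 360/n
Exterior angle = 360/20
Exterior angle = 18 degrees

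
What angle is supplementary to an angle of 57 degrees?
Supplementary angles sum to 180 degrees.
Other angle = 180 - 57
Other angle = 123 degrees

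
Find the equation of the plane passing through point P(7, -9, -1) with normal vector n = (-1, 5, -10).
d = n·P = (-1)(7) + (5)(-9) + (-10)(-1) = -42
Plane: -x + 5y - 10z = -42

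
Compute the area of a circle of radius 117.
Area = pi * r²
Area = pi * 117²
Area = pi * 13689
Area = 43005.26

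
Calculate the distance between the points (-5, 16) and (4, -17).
Using the distance formula: d = sqrt((x₂-x₁)² + (y₂-y₁)²)
dx = 4 - (-5) = 9
dy = (-17) - 16 = -33
d = sqrt(9² + (-33)²) = sqrt(81 + 1089) = sqrt(1170) = 34.21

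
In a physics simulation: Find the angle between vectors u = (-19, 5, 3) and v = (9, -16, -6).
u·v = -269, |u|² = 395, |v|² = 373
cos θ = -269/√147335 ≈ -0.7008
θ ≈ 134.5°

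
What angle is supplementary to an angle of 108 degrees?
Supplementary angles sum to 180 degrees.
Other angle = 180 - 108
Other angle = 72 degrees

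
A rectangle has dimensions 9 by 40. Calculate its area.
Area = length * width
Area = 9 * 40
Area = 360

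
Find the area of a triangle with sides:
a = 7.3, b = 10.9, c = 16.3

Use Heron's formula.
s = (a+b+c)/2 = (7.3+10.9+16.3)/2 = 17.25
A = √(s(s-a)(s-b)(s-c)) = √(17.25·9.95·6.35·0.95)
A = √1035.4 = 32.18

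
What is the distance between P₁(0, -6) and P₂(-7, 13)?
Using the distance formula: d = sqrt((x₂-x₁)² + (y₂-y₁)²)
dx = (-7) - 0 = -7
dy = 13 - (-6) = 19
d = sqrt((-7)² + 19²) = sqrt(49 + 361) = sqrt(410) = 20.25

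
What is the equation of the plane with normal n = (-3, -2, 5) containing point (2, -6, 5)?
d = n·P = (-3)(2) + (-2)(-6) + (5)(5) = 31
Plane: -3x - 2y + 5z = 31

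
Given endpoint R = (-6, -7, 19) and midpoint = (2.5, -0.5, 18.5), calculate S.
S = (2×2.5 - (-6), 2×(-0.5) - (-7), 2×18.5 - 19) = (11, 6, 18)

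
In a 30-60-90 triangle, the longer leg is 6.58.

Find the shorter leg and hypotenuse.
In a 30-60-90 triangle, sides are in ratio 1 : √3 : 2.
Long leg = short leg·√3  →  short leg = 6.58/√3 = 3.799
Hypotenuse = 2·(short leg) = 2·6.58/√3 = 7.598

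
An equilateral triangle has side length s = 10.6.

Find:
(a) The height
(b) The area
(a) Height h = s·√3/2 = 10.6·√3/2 = 9.18
(b) Area = (√3/4)·s² = (√3/4)·10.6² = (√3/4)·112.36 = 48.65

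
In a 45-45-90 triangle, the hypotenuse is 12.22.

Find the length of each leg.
In a 45-45-90 triangle, hypotenuse = leg·√2  →  leg = hypotenuse/√2
leg = 12.22/√2 = 8.641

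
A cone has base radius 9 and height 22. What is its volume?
Volume = (1/3) * pi * r² * h
Volume = (1/3) * pi * 9² * 22
Volume = (1/3) * pi * 81 * 22
Volume = (1/3) * pi * 1782
Volume = 1866.11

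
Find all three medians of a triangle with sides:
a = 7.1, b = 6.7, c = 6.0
Using m_x = ½√(2y² + 2z² - x²):
m_a = ½√(2·6.7² + 2·6.0² - 7.1²) = ½√111.37 = 5.277
m_b = ½√(2·7.1² + 2·6.0² - 6.7²) = ½√127.93 = 5.655
m_c = ½√(2·7.1² + 2·6.7² - 6.0²) = ½√154.6 = 6.217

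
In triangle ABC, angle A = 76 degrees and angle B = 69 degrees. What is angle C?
Sum of angles in a triangle = 180 degrees
Third angle = 180 - 76 - 69
Third angle = 35 degrees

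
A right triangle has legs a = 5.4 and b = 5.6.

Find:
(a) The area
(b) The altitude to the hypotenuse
(a) Area = ½ab = ½·5.4·5.6 = 15.12
(b) Hypotenuse c = √(5.4² + 5.6²) = √60.52 = 7.77946
    Area = ½·c·h_c  →  h_c = 2·Area/c = 2·15.12/7.77946 = 3.887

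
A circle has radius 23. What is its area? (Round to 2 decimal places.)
Area = pi * r²
Area = pi * 23²
Area = pi * 529
Area = 1661.90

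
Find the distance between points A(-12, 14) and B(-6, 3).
Using the distance formula: d = sqrt((x₂-x₁)² + (y₂-y₁)²)
dx = (-6) - (-12) = 6
dy = 3 - 14 = -11
d = sqrt(6² + (-11)²) = sqrt(36 + 121) = sqrt(157) = 12.53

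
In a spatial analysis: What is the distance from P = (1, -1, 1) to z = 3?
d = |0(1) + 0(-1) + 1(1) - (3)| / √(0² + 0² + 1²) = 2/√1 = 2.0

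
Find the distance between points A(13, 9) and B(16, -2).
Using the distance formula: d = sqrt((x₂-x₁)² + (y₂-y₁)²)
dx = 16 - 13 = 3
dy = (-2) - 9 = -11
d = sqrt(3² + (-11)²) = sqrt(9 + 121) = sqrt(130) = 11.40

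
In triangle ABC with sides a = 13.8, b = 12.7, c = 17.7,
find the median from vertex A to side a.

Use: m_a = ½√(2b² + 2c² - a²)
m_a = ½√(2·12.7² + 2·17.7² - 13.8²)
m_a = ½√(322.58 + 626.58 - 190.44) = ½√758.72 = 13.77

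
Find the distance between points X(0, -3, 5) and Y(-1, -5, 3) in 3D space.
d = √[(-1)² + (-2)² + (-2)²] = √9 = 3.0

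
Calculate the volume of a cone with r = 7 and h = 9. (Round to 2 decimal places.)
Volume = (1/3) * pi * r² * h
Volume = (1/3) * pi * 7² * 9
Volume = (1/3) * pi * 49 * 9
Volume = (1/3) * pi * 441
Volume = 461.81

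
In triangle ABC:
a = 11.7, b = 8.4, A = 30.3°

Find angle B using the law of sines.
sin(B)/b = sin(A)/a
sin(B) = b·sin(A)/a = 8.4·sin(30.3°)/11.7 = 0.362225
B = arcsin(0.362225) = 21.24°  (b ≤ a, so B ≤ A and the acute solution is unique)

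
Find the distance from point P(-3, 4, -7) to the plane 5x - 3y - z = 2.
d = |5(-3) + (-3)(4) + (-1)(-7) - (2)| / √(5² + (-3)² + (-1)²) = 22/√35 = 3.719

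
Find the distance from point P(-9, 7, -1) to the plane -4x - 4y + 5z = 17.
d = |(-4)(-9) + (-4)(7) + 5(-1) - (17)| / √((-4)² + (-4)² + 5²) = 14/√57 = 1.854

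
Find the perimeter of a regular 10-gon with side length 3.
Perimeter = number of sides * side length
Perimeter = 10 * 3
Perimeter = 30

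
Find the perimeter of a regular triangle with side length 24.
Perimeter = number of sides * side length
Perimeter = 3 * 24
Perimeter = 72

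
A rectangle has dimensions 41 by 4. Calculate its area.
Area = length * width
Area = 41 * 4
Area = 164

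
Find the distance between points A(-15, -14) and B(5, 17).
Using the distance formula: d = sqrt((x₂-x₁)² + (y₂-y₁)²)
dx = 5 - (-15) = 20
dy = 17 - (-14) = 31
d = sqrt(20² + 31²) = sqrt(400 + 961) = sqrt(1361) = 36.89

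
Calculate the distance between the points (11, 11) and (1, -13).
Using the distance formula: d = sqrt((x₂-x₁)² + (y₂-y₁)²)
dx = 1 - 11 = -10
dy = (-13) - 11 = -24
d = sqrt((-10)² + (-24)²) = sqrt(100 + 576) = sqrt(676) = 26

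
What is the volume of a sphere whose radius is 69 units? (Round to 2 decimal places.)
Volume = (4/3) * pi * r³
Volume = (4/3) * pi * 69³
Volume = (4/3) * pi * 328509
Volume = 1376055.28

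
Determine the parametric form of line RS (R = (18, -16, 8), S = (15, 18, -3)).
Direction vector d = S - R = (-3, 34, -11)
x = 18 - 3t, y = -16 + 34t, z = 8 - 11t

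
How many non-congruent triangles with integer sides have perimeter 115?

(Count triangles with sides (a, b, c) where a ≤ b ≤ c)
With a ≤ b ≤ c and a + b + c = 115, the triangle inequality a + b > c gives c < 115/2, so c ≤ 57.
Iterate a from 1 to ⌊p/3⌋ = 38; for each a, b ranges from a to ⌊(p−a)/2⌋ with c = p − a − b, keeping only c ≥ b.
Triples: (1, 57, 57), (2, 56, 57), (3, 55, 57), …
Count = 290 triangles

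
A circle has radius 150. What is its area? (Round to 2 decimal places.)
Area = pi * r²
Area = pi * 150²
Area = pi * 22500
Area = 70685.83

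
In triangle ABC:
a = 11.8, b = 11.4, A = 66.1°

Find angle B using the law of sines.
sin(B)/b = sin(A)/a
sin(B) = b·sin(A)/a = 11.4·sin(66.1°)/11.8 = 0.883262
B = arcsin(0.883262) = 62.04°  (b ≤ a, so B ≤ A and the acute solution is unique)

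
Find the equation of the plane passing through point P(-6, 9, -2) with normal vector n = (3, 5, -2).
d = n·P = (3)(-6) + (5)(9) + (-2)(-2) = 31
Plane: 3x + 5y - 2z = 31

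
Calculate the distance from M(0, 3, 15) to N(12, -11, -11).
d = √[(12)² + (-14)² + (-26)²] = √1016 = 31.87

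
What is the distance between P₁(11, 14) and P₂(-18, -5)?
Using the distance formula: d = sqrt((x₂-x₁)² + (y₂-y₁)²)
dx = (-18) - 11 = -29
dy = (-5) - 14 = -19
d = sqrt((-29)² + (-19)²) = sqrt(841 + 361) = sqrt(1202) = 34.67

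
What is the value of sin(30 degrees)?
sin(30 degrees) = 1/2
Decimal approximation: 0.5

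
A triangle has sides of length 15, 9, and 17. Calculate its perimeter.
Perimeter = sum of all sides
Perimeter = 15 + 9 + 17
Perimeter = 41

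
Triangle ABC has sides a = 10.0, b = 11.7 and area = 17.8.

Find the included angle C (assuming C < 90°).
Area = ½ab·sin(C)  →  sin(C) = 2·Area/(ab)
sin(C) = 2·17.8/(10.0·11.7) = 0.304274
C = arcsin(0.304274) = 17.71°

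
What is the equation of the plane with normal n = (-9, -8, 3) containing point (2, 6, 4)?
d = n·P = (-9)(2) + (-8)(6) + (3)(4) = -54
Plane: -9x - 8y + 3z = -54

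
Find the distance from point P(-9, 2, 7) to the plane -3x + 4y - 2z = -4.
d = |(-3)(-9) + 4(2) + (-2)(7) - (-4)| / √((-3)² + 4² + (-2)²) = 25/√29 = 4.642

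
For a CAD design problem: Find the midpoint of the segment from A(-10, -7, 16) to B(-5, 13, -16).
Midpoint = ((-10-5)/2, (-7+13)/2, (16-16)/2) = (-7.5, 3, 0)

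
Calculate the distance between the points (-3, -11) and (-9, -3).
Using the distance formula: d = sqrt((x₂-x₁)² + (y₂-y₁)²)
dx = (-9) - (-3) = -6
dy = (-3) - (-11) = 8
d = sqrt((-6)² + 8²) = sqrt(36 + 64) = sqrt(100) = 10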